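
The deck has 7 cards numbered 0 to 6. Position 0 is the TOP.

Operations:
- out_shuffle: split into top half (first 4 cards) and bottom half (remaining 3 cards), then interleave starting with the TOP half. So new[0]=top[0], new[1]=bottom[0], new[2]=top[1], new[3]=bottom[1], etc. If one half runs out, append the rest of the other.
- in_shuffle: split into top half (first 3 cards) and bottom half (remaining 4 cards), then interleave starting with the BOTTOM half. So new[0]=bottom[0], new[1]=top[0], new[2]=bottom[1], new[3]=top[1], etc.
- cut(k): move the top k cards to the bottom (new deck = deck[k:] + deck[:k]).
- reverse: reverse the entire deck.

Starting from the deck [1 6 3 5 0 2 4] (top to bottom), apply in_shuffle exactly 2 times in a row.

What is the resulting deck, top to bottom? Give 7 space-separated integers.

Answer: 6 5 2 1 3 0 4

Derivation:
After op 1 (in_shuffle): [5 1 0 6 2 3 4]
After op 2 (in_shuffle): [6 5 2 1 3 0 4]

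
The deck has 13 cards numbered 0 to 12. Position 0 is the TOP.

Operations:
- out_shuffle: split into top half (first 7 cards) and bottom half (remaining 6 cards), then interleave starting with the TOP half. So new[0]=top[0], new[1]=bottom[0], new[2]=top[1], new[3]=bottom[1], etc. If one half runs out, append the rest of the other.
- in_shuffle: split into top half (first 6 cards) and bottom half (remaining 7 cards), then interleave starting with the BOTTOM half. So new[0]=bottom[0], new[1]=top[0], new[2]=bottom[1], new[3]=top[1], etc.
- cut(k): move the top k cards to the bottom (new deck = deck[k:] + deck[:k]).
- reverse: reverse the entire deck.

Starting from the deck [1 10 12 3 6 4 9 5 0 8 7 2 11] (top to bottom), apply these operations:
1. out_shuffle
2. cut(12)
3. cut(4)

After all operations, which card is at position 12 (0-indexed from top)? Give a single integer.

Answer: 10

Derivation:
After op 1 (out_shuffle): [1 5 10 0 12 8 3 7 6 2 4 11 9]
After op 2 (cut(12)): [9 1 5 10 0 12 8 3 7 6 2 4 11]
After op 3 (cut(4)): [0 12 8 3 7 6 2 4 11 9 1 5 10]
Position 12: card 10.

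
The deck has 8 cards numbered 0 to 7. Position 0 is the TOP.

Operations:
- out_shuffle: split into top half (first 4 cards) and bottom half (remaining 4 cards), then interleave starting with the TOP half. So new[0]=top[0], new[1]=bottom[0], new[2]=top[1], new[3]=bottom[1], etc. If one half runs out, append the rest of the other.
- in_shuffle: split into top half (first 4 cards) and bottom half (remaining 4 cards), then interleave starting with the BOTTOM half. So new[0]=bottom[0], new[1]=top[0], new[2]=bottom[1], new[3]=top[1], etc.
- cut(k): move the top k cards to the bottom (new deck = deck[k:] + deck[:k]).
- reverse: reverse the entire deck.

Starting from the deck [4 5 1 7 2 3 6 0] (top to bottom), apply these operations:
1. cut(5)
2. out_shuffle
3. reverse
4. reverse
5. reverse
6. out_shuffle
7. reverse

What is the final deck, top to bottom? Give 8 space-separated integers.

After op 1 (cut(5)): [3 6 0 4 5 1 7 2]
After op 2 (out_shuffle): [3 5 6 1 0 7 4 2]
After op 3 (reverse): [2 4 7 0 1 6 5 3]
After op 4 (reverse): [3 5 6 1 0 7 4 2]
After op 5 (reverse): [2 4 7 0 1 6 5 3]
After op 6 (out_shuffle): [2 1 4 6 7 5 0 3]
After op 7 (reverse): [3 0 5 7 6 4 1 2]

Answer: 3 0 5 7 6 4 1 2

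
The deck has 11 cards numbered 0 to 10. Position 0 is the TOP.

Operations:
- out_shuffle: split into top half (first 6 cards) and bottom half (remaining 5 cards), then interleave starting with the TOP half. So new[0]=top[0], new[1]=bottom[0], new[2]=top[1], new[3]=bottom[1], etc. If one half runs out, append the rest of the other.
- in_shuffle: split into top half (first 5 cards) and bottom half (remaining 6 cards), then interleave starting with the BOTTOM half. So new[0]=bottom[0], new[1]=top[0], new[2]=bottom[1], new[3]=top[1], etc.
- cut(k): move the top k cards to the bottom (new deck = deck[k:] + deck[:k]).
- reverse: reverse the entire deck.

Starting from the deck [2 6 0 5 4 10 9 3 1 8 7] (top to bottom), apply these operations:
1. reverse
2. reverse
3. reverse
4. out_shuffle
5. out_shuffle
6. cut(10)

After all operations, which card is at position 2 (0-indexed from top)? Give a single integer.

After op 1 (reverse): [7 8 1 3 9 10 4 5 0 6 2]
After op 2 (reverse): [2 6 0 5 4 10 9 3 1 8 7]
After op 3 (reverse): [7 8 1 3 9 10 4 5 0 6 2]
After op 4 (out_shuffle): [7 4 8 5 1 0 3 6 9 2 10]
After op 5 (out_shuffle): [7 3 4 6 8 9 5 2 1 10 0]
After op 6 (cut(10)): [0 7 3 4 6 8 9 5 2 1 10]
Position 2: card 3.

Answer: 3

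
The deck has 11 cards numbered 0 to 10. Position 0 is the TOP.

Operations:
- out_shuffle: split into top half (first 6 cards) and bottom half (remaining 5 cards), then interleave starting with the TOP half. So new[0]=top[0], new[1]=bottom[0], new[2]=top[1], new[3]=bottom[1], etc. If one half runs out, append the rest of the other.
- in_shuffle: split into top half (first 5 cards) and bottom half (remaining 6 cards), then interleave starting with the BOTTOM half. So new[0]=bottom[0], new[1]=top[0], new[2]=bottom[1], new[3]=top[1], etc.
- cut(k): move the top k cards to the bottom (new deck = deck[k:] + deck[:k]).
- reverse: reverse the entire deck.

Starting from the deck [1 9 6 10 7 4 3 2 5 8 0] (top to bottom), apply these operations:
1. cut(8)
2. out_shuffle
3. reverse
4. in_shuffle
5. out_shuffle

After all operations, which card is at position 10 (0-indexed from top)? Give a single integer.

After op 1 (cut(8)): [5 8 0 1 9 6 10 7 4 3 2]
After op 2 (out_shuffle): [5 10 8 7 0 4 1 3 9 2 6]
After op 3 (reverse): [6 2 9 3 1 4 0 7 8 10 5]
After op 4 (in_shuffle): [4 6 0 2 7 9 8 3 10 1 5]
After op 5 (out_shuffle): [4 8 6 3 0 10 2 1 7 5 9]
Position 10: card 9.

Answer: 9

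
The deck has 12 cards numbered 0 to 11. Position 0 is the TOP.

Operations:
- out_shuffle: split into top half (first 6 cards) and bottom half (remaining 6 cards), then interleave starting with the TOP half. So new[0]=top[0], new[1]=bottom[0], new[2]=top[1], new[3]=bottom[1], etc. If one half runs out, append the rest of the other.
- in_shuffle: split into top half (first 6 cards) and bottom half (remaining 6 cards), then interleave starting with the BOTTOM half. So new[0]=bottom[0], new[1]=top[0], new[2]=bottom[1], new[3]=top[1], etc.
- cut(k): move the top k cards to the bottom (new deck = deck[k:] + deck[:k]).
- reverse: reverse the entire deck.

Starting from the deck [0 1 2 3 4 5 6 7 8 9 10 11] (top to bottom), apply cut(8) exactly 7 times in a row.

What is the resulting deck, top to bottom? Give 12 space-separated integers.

Answer: 8 9 10 11 0 1 2 3 4 5 6 7

Derivation:
After op 1 (cut(8)): [8 9 10 11 0 1 2 3 4 5 6 7]
After op 2 (cut(8)): [4 5 6 7 8 9 10 11 0 1 2 3]
After op 3 (cut(8)): [0 1 2 3 4 5 6 7 8 9 10 11]
After op 4 (cut(8)): [8 9 10 11 0 1 2 3 4 5 6 7]
After op 5 (cut(8)): [4 5 6 7 8 9 10 11 0 1 2 3]
After op 6 (cut(8)): [0 1 2 3 4 5 6 7 8 9 10 11]
After op 7 (cut(8)): [8 9 10 11 0 1 2 3 4 5 6 7]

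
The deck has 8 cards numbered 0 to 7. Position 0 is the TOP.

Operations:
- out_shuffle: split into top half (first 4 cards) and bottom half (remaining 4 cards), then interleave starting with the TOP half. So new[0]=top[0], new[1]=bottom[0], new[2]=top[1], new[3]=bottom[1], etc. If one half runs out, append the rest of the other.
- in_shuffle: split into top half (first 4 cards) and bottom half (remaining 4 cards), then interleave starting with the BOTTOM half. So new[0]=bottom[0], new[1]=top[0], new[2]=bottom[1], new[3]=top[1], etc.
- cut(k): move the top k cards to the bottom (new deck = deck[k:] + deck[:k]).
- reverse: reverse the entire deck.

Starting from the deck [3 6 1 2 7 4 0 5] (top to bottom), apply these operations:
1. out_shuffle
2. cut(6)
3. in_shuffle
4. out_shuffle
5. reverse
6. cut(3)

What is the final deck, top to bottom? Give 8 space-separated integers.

After op 1 (out_shuffle): [3 7 6 4 1 0 2 5]
After op 2 (cut(6)): [2 5 3 7 6 4 1 0]
After op 3 (in_shuffle): [6 2 4 5 1 3 0 7]
After op 4 (out_shuffle): [6 1 2 3 4 0 5 7]
After op 5 (reverse): [7 5 0 4 3 2 1 6]
After op 6 (cut(3)): [4 3 2 1 6 7 5 0]

Answer: 4 3 2 1 6 7 5 0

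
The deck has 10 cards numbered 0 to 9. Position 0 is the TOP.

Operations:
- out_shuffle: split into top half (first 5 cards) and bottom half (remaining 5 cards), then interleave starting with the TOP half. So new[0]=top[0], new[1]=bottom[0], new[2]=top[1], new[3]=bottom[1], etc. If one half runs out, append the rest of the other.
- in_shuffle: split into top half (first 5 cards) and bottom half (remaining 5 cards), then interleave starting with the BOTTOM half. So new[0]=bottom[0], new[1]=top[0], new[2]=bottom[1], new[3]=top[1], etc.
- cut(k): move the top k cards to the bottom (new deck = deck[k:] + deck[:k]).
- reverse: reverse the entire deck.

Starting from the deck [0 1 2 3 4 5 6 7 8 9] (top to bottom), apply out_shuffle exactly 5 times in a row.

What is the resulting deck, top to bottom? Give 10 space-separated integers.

After op 1 (out_shuffle): [0 5 1 6 2 7 3 8 4 9]
After op 2 (out_shuffle): [0 7 5 3 1 8 6 4 2 9]
After op 3 (out_shuffle): [0 8 7 6 5 4 3 2 1 9]
After op 4 (out_shuffle): [0 4 8 3 7 2 6 1 5 9]
After op 5 (out_shuffle): [0 2 4 6 8 1 3 5 7 9]

Answer: 0 2 4 6 8 1 3 5 7 9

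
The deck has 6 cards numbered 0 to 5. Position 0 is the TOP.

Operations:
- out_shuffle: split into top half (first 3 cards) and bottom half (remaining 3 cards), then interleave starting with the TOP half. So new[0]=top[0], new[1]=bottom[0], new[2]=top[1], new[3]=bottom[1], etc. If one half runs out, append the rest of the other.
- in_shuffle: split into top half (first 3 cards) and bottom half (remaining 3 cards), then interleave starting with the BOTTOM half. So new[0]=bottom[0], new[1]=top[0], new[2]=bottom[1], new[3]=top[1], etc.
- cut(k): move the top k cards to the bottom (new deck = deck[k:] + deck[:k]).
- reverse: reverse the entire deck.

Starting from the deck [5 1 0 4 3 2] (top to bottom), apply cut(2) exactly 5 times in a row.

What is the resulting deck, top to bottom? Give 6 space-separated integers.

After op 1 (cut(2)): [0 4 3 2 5 1]
After op 2 (cut(2)): [3 2 5 1 0 4]
After op 3 (cut(2)): [5 1 0 4 3 2]
After op 4 (cut(2)): [0 4 3 2 5 1]
After op 5 (cut(2)): [3 2 5 1 0 4]

Answer: 3 2 5 1 0 4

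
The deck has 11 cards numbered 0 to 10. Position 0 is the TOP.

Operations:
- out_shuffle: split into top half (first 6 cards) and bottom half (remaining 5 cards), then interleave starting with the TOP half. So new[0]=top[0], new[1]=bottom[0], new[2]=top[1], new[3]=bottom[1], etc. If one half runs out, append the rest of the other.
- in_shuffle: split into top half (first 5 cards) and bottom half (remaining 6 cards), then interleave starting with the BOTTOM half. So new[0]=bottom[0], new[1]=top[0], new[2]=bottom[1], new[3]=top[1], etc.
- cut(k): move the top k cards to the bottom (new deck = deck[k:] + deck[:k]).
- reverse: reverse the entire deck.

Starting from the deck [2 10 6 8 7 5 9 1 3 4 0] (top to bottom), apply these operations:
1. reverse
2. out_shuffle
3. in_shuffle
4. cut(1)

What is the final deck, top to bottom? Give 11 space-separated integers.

After op 1 (reverse): [0 4 3 1 9 5 7 8 6 10 2]
After op 2 (out_shuffle): [0 7 4 8 3 6 1 10 9 2 5]
After op 3 (in_shuffle): [6 0 1 7 10 4 9 8 2 3 5]
After op 4 (cut(1)): [0 1 7 10 4 9 8 2 3 5 6]

Answer: 0 1 7 10 4 9 8 2 3 5 6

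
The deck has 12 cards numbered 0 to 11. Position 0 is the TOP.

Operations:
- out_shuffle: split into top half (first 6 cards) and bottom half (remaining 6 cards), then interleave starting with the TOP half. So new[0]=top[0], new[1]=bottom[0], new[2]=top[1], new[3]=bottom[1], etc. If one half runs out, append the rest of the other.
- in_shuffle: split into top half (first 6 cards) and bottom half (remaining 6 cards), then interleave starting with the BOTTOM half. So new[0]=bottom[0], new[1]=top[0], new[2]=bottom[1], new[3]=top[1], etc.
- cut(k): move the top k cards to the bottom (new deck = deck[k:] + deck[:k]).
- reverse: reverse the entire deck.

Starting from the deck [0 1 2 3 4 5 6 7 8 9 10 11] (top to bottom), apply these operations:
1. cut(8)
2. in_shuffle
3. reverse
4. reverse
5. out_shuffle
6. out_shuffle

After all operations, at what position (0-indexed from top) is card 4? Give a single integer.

Answer: 5

Derivation:
After op 1 (cut(8)): [8 9 10 11 0 1 2 3 4 5 6 7]
After op 2 (in_shuffle): [2 8 3 9 4 10 5 11 6 0 7 1]
After op 3 (reverse): [1 7 0 6 11 5 10 4 9 3 8 2]
After op 4 (reverse): [2 8 3 9 4 10 5 11 6 0 7 1]
After op 5 (out_shuffle): [2 5 8 11 3 6 9 0 4 7 10 1]
After op 6 (out_shuffle): [2 9 5 0 8 4 11 7 3 10 6 1]
Card 4 is at position 5.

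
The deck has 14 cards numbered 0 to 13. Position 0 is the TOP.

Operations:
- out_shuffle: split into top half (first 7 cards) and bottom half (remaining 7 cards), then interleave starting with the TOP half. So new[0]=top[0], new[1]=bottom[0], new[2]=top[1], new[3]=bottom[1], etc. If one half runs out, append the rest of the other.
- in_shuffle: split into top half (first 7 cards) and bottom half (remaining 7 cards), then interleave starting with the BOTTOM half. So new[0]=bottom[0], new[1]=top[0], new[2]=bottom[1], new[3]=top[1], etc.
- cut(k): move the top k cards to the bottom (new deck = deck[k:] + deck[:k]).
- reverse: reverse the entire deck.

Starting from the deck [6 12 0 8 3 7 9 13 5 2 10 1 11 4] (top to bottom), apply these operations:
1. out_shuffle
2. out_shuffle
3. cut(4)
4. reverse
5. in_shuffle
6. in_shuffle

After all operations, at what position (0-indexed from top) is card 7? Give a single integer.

After op 1 (out_shuffle): [6 13 12 5 0 2 8 10 3 1 7 11 9 4]
After op 2 (out_shuffle): [6 10 13 3 12 1 5 7 0 11 2 9 8 4]
After op 3 (cut(4)): [12 1 5 7 0 11 2 9 8 4 6 10 13 3]
After op 4 (reverse): [3 13 10 6 4 8 9 2 11 0 7 5 1 12]
After op 5 (in_shuffle): [2 3 11 13 0 10 7 6 5 4 1 8 12 9]
After op 6 (in_shuffle): [6 2 5 3 4 11 1 13 8 0 12 10 9 7]
Card 7 is at position 13.

Answer: 13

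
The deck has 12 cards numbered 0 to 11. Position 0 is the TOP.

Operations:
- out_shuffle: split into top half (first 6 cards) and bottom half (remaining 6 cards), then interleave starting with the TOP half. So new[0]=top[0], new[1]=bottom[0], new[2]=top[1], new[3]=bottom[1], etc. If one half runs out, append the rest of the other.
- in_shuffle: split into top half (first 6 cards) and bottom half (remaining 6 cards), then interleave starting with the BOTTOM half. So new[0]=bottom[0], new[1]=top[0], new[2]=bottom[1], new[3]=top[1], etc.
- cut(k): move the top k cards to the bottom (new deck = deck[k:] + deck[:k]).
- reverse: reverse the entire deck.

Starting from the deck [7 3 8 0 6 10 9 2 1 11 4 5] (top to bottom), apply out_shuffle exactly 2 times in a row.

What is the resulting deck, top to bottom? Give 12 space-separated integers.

After op 1 (out_shuffle): [7 9 3 2 8 1 0 11 6 4 10 5]
After op 2 (out_shuffle): [7 0 9 11 3 6 2 4 8 10 1 5]

Answer: 7 0 9 11 3 6 2 4 8 10 1 5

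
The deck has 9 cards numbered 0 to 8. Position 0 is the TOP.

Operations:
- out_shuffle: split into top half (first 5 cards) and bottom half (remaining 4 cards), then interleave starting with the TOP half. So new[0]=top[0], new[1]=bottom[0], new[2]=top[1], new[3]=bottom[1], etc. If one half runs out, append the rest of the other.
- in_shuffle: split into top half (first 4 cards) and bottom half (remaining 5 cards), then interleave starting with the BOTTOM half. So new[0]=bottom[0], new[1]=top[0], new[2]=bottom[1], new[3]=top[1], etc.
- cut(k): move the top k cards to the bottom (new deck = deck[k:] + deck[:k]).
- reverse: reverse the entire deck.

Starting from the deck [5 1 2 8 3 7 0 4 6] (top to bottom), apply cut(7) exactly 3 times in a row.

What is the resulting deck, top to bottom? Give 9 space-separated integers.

After op 1 (cut(7)): [4 6 5 1 2 8 3 7 0]
After op 2 (cut(7)): [7 0 4 6 5 1 2 8 3]
After op 3 (cut(7)): [8 3 7 0 4 6 5 1 2]

Answer: 8 3 7 0 4 6 5 1 2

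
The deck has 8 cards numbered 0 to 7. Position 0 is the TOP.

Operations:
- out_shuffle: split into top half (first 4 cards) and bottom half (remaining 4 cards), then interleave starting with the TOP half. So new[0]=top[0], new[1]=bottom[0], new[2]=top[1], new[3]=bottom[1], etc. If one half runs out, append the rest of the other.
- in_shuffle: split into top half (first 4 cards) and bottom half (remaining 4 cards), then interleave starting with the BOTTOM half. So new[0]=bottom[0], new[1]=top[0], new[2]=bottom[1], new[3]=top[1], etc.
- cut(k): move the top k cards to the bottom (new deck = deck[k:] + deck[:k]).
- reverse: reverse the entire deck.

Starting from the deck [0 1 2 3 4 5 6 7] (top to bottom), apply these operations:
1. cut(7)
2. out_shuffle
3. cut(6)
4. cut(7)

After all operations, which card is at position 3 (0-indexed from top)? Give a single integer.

After op 1 (cut(7)): [7 0 1 2 3 4 5 6]
After op 2 (out_shuffle): [7 3 0 4 1 5 2 6]
After op 3 (cut(6)): [2 6 7 3 0 4 1 5]
After op 4 (cut(7)): [5 2 6 7 3 0 4 1]
Position 3: card 7.

Answer: 7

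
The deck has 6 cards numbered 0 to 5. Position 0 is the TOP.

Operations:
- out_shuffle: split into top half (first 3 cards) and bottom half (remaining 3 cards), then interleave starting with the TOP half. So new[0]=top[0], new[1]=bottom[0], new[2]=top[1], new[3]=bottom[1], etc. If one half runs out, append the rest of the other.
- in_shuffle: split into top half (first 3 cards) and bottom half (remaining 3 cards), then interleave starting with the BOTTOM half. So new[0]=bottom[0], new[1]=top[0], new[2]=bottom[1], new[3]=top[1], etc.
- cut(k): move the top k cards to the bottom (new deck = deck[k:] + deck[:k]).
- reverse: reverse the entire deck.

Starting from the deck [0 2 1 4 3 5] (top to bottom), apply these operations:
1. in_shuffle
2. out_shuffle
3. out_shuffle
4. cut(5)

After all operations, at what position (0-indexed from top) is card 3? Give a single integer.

After op 1 (in_shuffle): [4 0 3 2 5 1]
After op 2 (out_shuffle): [4 2 0 5 3 1]
After op 3 (out_shuffle): [4 5 2 3 0 1]
After op 4 (cut(5)): [1 4 5 2 3 0]
Card 3 is at position 4.

Answer: 4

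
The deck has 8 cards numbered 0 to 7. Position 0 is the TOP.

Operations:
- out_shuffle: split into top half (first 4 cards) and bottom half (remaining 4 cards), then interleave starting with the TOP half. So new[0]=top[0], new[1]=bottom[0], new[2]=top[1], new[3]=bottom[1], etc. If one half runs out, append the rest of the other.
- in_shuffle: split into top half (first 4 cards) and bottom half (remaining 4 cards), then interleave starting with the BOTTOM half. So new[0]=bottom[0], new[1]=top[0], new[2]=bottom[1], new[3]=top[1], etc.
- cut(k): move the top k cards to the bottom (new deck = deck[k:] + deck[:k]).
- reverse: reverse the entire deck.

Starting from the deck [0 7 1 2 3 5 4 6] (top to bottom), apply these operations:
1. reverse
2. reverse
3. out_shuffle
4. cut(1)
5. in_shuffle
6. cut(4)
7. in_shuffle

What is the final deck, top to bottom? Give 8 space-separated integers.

After op 1 (reverse): [6 4 5 3 2 1 7 0]
After op 2 (reverse): [0 7 1 2 3 5 4 6]
After op 3 (out_shuffle): [0 3 7 5 1 4 2 6]
After op 4 (cut(1)): [3 7 5 1 4 2 6 0]
After op 5 (in_shuffle): [4 3 2 7 6 5 0 1]
After op 6 (cut(4)): [6 5 0 1 4 3 2 7]
After op 7 (in_shuffle): [4 6 3 5 2 0 7 1]

Answer: 4 6 3 5 2 0 7 1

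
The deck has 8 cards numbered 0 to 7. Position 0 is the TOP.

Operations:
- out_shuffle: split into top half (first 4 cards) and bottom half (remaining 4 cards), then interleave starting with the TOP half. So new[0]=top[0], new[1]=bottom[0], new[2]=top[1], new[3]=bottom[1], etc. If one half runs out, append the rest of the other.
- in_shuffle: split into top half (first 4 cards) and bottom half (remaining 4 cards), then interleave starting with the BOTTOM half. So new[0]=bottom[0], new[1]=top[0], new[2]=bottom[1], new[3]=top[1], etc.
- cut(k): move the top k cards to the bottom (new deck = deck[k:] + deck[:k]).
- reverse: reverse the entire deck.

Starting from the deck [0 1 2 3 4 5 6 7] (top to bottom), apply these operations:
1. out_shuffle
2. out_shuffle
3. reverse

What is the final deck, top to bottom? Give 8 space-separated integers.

After op 1 (out_shuffle): [0 4 1 5 2 6 3 7]
After op 2 (out_shuffle): [0 2 4 6 1 3 5 7]
After op 3 (reverse): [7 5 3 1 6 4 2 0]

Answer: 7 5 3 1 6 4 2 0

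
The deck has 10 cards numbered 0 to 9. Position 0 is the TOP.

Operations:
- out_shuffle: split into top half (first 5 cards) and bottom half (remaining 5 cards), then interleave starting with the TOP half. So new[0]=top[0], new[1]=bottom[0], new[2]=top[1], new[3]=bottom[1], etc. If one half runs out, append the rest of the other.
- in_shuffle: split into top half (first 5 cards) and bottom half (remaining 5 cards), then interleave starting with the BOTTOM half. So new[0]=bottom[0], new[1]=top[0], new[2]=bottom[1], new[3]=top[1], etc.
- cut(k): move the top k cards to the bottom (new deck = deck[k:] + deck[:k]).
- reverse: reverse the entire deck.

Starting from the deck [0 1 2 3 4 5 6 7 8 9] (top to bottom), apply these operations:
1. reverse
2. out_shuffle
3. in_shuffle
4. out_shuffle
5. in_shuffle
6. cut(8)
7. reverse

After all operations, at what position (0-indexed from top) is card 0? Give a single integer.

After op 1 (reverse): [9 8 7 6 5 4 3 2 1 0]
After op 2 (out_shuffle): [9 4 8 3 7 2 6 1 5 0]
After op 3 (in_shuffle): [2 9 6 4 1 8 5 3 0 7]
After op 4 (out_shuffle): [2 8 9 5 6 3 4 0 1 7]
After op 5 (in_shuffle): [3 2 4 8 0 9 1 5 7 6]
After op 6 (cut(8)): [7 6 3 2 4 8 0 9 1 5]
After op 7 (reverse): [5 1 9 0 8 4 2 3 6 7]
Card 0 is at position 3.

Answer: 3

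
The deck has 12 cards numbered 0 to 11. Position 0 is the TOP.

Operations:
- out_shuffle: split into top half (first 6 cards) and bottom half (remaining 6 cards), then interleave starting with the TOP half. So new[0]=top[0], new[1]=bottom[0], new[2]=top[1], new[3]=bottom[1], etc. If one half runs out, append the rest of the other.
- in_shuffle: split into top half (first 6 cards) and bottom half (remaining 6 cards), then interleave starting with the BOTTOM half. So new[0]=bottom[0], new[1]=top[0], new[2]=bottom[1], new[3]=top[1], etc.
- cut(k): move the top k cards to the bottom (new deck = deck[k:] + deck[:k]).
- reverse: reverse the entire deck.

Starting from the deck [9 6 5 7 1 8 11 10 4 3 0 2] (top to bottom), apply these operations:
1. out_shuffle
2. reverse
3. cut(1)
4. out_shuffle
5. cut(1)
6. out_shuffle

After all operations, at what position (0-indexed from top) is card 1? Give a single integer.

Answer: 6

Derivation:
After op 1 (out_shuffle): [9 11 6 10 5 4 7 3 1 0 8 2]
After op 2 (reverse): [2 8 0 1 3 7 4 5 10 6 11 9]
After op 3 (cut(1)): [8 0 1 3 7 4 5 10 6 11 9 2]
After op 4 (out_shuffle): [8 5 0 10 1 6 3 11 7 9 4 2]
After op 5 (cut(1)): [5 0 10 1 6 3 11 7 9 4 2 8]
After op 6 (out_shuffle): [5 11 0 7 10 9 1 4 6 2 3 8]
Card 1 is at position 6.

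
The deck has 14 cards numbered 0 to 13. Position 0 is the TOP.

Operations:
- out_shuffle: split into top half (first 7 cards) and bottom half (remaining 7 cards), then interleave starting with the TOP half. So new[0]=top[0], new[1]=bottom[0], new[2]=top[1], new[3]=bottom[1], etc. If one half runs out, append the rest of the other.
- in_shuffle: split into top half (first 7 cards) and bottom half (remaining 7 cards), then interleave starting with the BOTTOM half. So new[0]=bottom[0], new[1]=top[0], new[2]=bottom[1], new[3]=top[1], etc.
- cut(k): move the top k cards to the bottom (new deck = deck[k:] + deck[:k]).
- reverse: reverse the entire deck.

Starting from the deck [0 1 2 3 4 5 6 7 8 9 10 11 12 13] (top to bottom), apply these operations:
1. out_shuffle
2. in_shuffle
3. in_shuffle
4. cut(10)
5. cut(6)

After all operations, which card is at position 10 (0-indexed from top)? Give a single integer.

Answer: 3

Derivation:
After op 1 (out_shuffle): [0 7 1 8 2 9 3 10 4 11 5 12 6 13]
After op 2 (in_shuffle): [10 0 4 7 11 1 5 8 12 2 6 9 13 3]
After op 3 (in_shuffle): [8 10 12 0 2 4 6 7 9 11 13 1 3 5]
After op 4 (cut(10)): [13 1 3 5 8 10 12 0 2 4 6 7 9 11]
After op 5 (cut(6)): [12 0 2 4 6 7 9 11 13 1 3 5 8 10]
Position 10: card 3.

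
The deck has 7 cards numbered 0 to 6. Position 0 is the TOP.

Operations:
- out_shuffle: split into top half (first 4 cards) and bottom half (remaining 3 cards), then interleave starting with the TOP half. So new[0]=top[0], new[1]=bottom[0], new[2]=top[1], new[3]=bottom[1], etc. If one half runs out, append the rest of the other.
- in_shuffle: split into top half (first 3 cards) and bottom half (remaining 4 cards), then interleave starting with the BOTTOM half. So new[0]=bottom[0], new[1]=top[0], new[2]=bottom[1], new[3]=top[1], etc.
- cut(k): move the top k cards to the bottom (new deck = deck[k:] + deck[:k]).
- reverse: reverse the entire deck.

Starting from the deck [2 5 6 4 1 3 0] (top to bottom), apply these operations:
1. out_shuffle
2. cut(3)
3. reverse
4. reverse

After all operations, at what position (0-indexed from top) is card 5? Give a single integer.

Answer: 6

Derivation:
After op 1 (out_shuffle): [2 1 5 3 6 0 4]
After op 2 (cut(3)): [3 6 0 4 2 1 5]
After op 3 (reverse): [5 1 2 4 0 6 3]
After op 4 (reverse): [3 6 0 4 2 1 5]
Card 5 is at position 6.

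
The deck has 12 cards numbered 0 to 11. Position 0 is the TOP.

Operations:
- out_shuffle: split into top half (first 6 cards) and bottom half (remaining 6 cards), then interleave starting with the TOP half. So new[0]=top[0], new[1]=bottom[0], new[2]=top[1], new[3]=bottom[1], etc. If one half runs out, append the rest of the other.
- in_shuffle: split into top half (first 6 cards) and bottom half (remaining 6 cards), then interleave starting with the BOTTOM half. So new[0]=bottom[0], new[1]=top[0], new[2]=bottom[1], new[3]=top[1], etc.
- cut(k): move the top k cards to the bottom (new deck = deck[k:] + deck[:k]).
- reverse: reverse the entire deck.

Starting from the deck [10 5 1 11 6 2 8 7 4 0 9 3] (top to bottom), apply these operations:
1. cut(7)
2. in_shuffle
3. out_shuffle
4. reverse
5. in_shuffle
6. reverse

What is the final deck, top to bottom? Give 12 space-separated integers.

Answer: 4 5 3 6 11 7 8 9 0 1 10 2

Derivation:
After op 1 (cut(7)): [7 4 0 9 3 10 5 1 11 6 2 8]
After op 2 (in_shuffle): [5 7 1 4 11 0 6 9 2 3 8 10]
After op 3 (out_shuffle): [5 6 7 9 1 2 4 3 11 8 0 10]
After op 4 (reverse): [10 0 8 11 3 4 2 1 9 7 6 5]
After op 5 (in_shuffle): [2 10 1 0 9 8 7 11 6 3 5 4]
After op 6 (reverse): [4 5 3 6 11 7 8 9 0 1 10 2]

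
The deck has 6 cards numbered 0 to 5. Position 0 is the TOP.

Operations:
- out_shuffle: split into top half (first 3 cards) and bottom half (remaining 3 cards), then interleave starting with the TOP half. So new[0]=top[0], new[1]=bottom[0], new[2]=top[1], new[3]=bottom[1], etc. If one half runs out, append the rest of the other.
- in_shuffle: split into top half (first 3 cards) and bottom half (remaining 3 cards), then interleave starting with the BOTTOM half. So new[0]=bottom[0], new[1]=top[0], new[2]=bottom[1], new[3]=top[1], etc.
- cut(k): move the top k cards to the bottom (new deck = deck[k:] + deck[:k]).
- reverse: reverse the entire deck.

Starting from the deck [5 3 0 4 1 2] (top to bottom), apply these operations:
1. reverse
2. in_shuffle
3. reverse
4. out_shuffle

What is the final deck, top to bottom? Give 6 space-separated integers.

Answer: 4 3 5 2 1 0

Derivation:
After op 1 (reverse): [2 1 4 0 3 5]
After op 2 (in_shuffle): [0 2 3 1 5 4]
After op 3 (reverse): [4 5 1 3 2 0]
After op 4 (out_shuffle): [4 3 5 2 1 0]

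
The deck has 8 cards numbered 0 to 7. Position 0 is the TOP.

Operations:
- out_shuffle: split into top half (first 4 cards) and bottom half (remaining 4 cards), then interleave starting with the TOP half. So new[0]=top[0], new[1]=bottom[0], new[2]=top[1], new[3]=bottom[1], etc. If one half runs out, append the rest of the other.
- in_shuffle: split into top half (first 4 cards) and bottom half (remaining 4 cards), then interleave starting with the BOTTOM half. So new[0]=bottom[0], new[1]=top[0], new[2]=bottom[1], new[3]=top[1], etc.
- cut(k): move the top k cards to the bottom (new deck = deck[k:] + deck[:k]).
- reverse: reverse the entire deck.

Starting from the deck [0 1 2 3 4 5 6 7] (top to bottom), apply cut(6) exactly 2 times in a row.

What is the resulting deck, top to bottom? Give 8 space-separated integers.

Answer: 4 5 6 7 0 1 2 3

Derivation:
After op 1 (cut(6)): [6 7 0 1 2 3 4 5]
After op 2 (cut(6)): [4 5 6 7 0 1 2 3]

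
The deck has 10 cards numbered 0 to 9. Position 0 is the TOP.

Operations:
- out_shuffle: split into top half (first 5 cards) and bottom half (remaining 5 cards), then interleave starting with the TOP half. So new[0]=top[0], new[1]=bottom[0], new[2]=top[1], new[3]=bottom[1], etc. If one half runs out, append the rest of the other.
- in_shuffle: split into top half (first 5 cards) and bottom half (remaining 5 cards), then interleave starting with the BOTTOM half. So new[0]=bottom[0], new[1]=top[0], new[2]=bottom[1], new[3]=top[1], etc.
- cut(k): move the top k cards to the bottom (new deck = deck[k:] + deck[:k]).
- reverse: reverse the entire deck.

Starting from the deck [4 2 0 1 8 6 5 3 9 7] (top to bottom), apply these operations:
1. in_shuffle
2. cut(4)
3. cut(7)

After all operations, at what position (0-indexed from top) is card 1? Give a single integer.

Answer: 6

Derivation:
After op 1 (in_shuffle): [6 4 5 2 3 0 9 1 7 8]
After op 2 (cut(4)): [3 0 9 1 7 8 6 4 5 2]
After op 3 (cut(7)): [4 5 2 3 0 9 1 7 8 6]
Card 1 is at position 6.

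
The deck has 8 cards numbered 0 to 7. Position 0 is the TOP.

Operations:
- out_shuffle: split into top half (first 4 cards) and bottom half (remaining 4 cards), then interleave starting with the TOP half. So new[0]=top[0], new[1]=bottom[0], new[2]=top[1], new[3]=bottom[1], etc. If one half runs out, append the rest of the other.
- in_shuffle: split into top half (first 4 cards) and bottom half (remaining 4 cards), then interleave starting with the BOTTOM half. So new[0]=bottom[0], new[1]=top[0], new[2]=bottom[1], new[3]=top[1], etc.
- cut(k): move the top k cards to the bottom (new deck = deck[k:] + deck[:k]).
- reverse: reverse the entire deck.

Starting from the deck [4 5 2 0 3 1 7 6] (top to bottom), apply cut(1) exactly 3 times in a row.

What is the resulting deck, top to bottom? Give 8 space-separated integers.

After op 1 (cut(1)): [5 2 0 3 1 7 6 4]
After op 2 (cut(1)): [2 0 3 1 7 6 4 5]
After op 3 (cut(1)): [0 3 1 7 6 4 5 2]

Answer: 0 3 1 7 6 4 5 2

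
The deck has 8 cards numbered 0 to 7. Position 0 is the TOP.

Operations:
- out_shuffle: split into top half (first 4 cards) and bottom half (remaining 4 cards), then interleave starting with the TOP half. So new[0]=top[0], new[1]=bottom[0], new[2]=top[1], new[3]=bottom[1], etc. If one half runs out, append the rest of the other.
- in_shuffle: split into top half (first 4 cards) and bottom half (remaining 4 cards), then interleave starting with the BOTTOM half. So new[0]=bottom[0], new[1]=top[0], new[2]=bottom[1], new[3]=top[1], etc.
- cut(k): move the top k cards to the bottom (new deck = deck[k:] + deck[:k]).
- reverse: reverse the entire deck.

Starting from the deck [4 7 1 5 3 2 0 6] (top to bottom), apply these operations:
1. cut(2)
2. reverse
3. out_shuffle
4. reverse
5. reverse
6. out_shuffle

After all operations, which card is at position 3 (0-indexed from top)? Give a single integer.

After op 1 (cut(2)): [1 5 3 2 0 6 4 7]
After op 2 (reverse): [7 4 6 0 2 3 5 1]
After op 3 (out_shuffle): [7 2 4 3 6 5 0 1]
After op 4 (reverse): [1 0 5 6 3 4 2 7]
After op 5 (reverse): [7 2 4 3 6 5 0 1]
After op 6 (out_shuffle): [7 6 2 5 4 0 3 1]
Position 3: card 5.

Answer: 5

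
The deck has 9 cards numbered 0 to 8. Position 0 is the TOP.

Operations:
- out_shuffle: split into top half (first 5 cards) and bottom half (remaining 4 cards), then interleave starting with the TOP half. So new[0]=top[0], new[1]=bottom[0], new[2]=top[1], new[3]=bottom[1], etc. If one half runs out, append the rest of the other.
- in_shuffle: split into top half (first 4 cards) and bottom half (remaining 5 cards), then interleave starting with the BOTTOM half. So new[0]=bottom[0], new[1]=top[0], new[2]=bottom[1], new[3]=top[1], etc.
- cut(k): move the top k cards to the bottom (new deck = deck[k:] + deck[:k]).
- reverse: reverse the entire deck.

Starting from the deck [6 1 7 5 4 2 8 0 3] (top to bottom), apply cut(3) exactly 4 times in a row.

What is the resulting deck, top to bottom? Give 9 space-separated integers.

After op 1 (cut(3)): [5 4 2 8 0 3 6 1 7]
After op 2 (cut(3)): [8 0 3 6 1 7 5 4 2]
After op 3 (cut(3)): [6 1 7 5 4 2 8 0 3]
After op 4 (cut(3)): [5 4 2 8 0 3 6 1 7]

Answer: 5 4 2 8 0 3 6 1 7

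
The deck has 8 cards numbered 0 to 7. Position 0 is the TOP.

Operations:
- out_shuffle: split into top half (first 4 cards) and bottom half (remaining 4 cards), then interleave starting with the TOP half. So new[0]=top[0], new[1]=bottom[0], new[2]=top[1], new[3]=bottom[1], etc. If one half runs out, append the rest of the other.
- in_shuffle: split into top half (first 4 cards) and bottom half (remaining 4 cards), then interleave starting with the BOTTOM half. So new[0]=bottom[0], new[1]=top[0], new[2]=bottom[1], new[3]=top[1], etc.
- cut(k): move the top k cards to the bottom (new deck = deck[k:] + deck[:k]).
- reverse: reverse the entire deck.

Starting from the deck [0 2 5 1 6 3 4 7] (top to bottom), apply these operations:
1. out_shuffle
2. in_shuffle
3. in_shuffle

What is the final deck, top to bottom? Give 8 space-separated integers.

After op 1 (out_shuffle): [0 6 2 3 5 4 1 7]
After op 2 (in_shuffle): [5 0 4 6 1 2 7 3]
After op 3 (in_shuffle): [1 5 2 0 7 4 3 6]

Answer: 1 5 2 0 7 4 3 6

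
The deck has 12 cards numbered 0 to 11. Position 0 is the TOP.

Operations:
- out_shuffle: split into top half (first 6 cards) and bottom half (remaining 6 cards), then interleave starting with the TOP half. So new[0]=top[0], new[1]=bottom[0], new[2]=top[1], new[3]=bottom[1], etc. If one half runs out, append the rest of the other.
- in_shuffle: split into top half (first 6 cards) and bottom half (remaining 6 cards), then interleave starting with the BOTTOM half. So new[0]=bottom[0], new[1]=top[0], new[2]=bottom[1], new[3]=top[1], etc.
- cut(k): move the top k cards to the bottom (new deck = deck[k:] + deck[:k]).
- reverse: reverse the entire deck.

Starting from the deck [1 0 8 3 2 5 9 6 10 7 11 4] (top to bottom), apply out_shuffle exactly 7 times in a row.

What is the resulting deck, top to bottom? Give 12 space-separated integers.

After op 1 (out_shuffle): [1 9 0 6 8 10 3 7 2 11 5 4]
After op 2 (out_shuffle): [1 3 9 7 0 2 6 11 8 5 10 4]
After op 3 (out_shuffle): [1 6 3 11 9 8 7 5 0 10 2 4]
After op 4 (out_shuffle): [1 7 6 5 3 0 11 10 9 2 8 4]
After op 5 (out_shuffle): [1 11 7 10 6 9 5 2 3 8 0 4]
After op 6 (out_shuffle): [1 5 11 2 7 3 10 8 6 0 9 4]
After op 7 (out_shuffle): [1 10 5 8 11 6 2 0 7 9 3 4]

Answer: 1 10 5 8 11 6 2 0 7 9 3 4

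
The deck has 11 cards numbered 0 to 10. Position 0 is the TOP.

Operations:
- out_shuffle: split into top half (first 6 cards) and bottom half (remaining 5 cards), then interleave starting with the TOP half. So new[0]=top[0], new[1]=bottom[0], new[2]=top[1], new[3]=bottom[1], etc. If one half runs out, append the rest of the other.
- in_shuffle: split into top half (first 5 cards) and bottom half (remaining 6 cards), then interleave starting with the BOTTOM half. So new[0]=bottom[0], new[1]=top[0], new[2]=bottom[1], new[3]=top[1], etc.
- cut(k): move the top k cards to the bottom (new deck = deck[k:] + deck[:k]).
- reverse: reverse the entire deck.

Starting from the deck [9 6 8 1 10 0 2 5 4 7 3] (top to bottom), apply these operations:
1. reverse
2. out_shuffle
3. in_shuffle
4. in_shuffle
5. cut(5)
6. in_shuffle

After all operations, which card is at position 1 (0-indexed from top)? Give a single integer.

Answer: 5

Derivation:
After op 1 (reverse): [3 7 4 5 2 0 10 1 8 6 9]
After op 2 (out_shuffle): [3 10 7 1 4 8 5 6 2 9 0]
After op 3 (in_shuffle): [8 3 5 10 6 7 2 1 9 4 0]
After op 4 (in_shuffle): [7 8 2 3 1 5 9 10 4 6 0]
After op 5 (cut(5)): [5 9 10 4 6 0 7 8 2 3 1]
After op 6 (in_shuffle): [0 5 7 9 8 10 2 4 3 6 1]
Position 1: card 5.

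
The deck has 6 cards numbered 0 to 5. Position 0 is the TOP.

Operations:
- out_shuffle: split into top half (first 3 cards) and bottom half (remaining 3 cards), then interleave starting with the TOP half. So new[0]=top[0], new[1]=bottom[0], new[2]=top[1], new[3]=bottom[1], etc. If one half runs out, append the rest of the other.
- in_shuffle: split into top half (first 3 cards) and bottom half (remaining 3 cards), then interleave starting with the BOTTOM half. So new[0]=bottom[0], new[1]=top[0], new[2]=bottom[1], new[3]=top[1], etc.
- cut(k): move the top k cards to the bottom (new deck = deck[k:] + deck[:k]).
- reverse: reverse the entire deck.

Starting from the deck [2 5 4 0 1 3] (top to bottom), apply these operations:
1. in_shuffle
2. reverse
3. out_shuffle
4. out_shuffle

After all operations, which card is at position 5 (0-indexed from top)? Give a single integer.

Answer: 0

Derivation:
After op 1 (in_shuffle): [0 2 1 5 3 4]
After op 2 (reverse): [4 3 5 1 2 0]
After op 3 (out_shuffle): [4 1 3 2 5 0]
After op 4 (out_shuffle): [4 2 1 5 3 0]
Position 5: card 0.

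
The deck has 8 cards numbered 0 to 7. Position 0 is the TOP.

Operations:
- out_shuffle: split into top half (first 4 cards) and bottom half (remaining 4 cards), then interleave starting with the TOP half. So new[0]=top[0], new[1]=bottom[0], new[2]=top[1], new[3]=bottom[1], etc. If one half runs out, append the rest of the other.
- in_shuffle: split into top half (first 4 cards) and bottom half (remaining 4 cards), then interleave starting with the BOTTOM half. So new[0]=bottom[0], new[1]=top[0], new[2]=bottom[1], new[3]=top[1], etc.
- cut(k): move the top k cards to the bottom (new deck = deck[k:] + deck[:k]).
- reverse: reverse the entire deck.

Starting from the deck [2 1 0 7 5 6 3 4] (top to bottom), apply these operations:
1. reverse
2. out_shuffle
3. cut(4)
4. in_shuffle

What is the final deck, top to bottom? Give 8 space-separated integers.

Answer: 4 6 7 1 3 5 0 2

Derivation:
After op 1 (reverse): [4 3 6 5 7 0 1 2]
After op 2 (out_shuffle): [4 7 3 0 6 1 5 2]
After op 3 (cut(4)): [6 1 5 2 4 7 3 0]
After op 4 (in_shuffle): [4 6 7 1 3 5 0 2]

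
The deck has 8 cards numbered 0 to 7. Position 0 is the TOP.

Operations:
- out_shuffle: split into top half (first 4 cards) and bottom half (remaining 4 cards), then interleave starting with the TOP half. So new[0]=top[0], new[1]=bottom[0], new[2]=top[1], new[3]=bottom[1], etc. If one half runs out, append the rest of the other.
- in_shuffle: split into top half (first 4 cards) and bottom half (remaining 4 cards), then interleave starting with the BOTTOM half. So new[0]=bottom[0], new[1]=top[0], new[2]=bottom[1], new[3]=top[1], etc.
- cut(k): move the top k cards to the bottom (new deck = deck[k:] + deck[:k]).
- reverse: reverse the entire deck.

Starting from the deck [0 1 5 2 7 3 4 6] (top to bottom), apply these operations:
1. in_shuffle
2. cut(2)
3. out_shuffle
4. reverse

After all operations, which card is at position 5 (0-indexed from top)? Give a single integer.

After op 1 (in_shuffle): [7 0 3 1 4 5 6 2]
After op 2 (cut(2)): [3 1 4 5 6 2 7 0]
After op 3 (out_shuffle): [3 6 1 2 4 7 5 0]
After op 4 (reverse): [0 5 7 4 2 1 6 3]
Position 5: card 1.

Answer: 1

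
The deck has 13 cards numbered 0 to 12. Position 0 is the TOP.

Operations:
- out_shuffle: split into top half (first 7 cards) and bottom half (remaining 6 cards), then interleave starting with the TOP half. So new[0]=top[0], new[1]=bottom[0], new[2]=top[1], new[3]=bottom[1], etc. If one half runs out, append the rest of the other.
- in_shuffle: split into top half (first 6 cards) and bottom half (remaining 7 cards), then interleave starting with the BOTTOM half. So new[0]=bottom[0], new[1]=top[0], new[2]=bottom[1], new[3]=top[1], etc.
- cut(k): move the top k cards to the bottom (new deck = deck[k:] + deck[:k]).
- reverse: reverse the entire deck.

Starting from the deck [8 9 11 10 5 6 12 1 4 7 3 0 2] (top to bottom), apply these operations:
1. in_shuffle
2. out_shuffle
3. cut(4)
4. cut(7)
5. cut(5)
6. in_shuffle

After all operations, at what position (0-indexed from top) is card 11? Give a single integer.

After op 1 (in_shuffle): [12 8 1 9 4 11 7 10 3 5 0 6 2]
After op 2 (out_shuffle): [12 10 8 3 1 5 9 0 4 6 11 2 7]
After op 3 (cut(4)): [1 5 9 0 4 6 11 2 7 12 10 8 3]
After op 4 (cut(7)): [2 7 12 10 8 3 1 5 9 0 4 6 11]
After op 5 (cut(5)): [3 1 5 9 0 4 6 11 2 7 12 10 8]
After op 6 (in_shuffle): [6 3 11 1 2 5 7 9 12 0 10 4 8]
Card 11 is at position 2.

Answer: 2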